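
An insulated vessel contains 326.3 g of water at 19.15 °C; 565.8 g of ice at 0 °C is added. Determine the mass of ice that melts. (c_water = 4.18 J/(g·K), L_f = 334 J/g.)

Water can give up m c ΔT = 326.3·4.18·19.15 = 26119 J before reaching 0 °C.
To melt every bit of ice: 565.8·334 = 188977 J.
26119 J < 188977 J, so only part of the ice melts and the system sits at 0 °C.
m_melt = 26119 / L_f = 78.2 g.

m_melted ≈ 78.2 g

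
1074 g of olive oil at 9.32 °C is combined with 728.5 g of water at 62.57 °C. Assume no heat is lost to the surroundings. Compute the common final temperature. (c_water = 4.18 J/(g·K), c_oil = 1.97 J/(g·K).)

T_f ≈ 40.7 °C

Heat gained plus heat lost sum to zero:
728.5×4.18×(T − 62.57) + 1074×1.97×(T − 9.32) = 0
3045.1(T − 62.57) + 2115.8(T − 9.32) = 0
(3045.1 + 2115.8) T = 3045.1×62.57 + 2115.8×9.32
T = 210253/5160.9 ≈ 40.74 °C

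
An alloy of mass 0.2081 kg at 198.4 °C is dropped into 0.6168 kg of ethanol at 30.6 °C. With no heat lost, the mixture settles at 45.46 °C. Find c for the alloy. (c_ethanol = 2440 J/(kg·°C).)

c ≈ 703 J/(kg·°C)

Taking heat into each body as positive, Σ m c ΔT = 0:
0.2081·c·(45.46 − 198.4) + 0.6168·2440·(45.46 − 30.6) = 0
-31.83 c = -22364
c = -22364/-31.83 ≈ 702.7 J/(kg·°C)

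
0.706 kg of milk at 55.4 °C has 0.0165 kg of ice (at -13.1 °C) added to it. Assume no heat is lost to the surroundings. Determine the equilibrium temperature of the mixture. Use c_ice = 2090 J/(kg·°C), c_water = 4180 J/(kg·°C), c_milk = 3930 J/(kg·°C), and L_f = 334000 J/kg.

T_f ≈ 52.0 °C

Sum of m c ΔT and latent-heat terms is zero:
warm ice to 0 °C: 0.0165×2090×(0 − (-13.1)) = 451.75
  melt ice: 0.0165×334000 = 5511
  meltwater 0→T: 0.0165×4180×T = 68.97 T
  milk: 2774.6(T − 55.4)
2843.5 T = 153712 − 5962.8 = 147749
T ≈ 51.96 °C — above 0 °C, consistent with complete melting.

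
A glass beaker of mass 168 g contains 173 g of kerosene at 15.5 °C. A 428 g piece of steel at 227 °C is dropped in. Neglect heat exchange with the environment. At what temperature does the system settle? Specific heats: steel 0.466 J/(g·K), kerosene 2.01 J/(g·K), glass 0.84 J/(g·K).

T_f ≈ 76.8 °C

Energy conservation, ΣQ = 0:
428*0.466*(T − 227) + 173*2.01*(T − 15.5) + 168*0.84*(T − 15.5) = 0
(199.45 + 347.73 + 141.12) T = 199.45*227 + 347.73*15.5 + 141.12*15.5
T = 52852 / 688.3 = 76.8 °C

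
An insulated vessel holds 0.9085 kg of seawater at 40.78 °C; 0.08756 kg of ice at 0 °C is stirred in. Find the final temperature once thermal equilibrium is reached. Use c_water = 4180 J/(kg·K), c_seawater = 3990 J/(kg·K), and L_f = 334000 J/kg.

T_f ≈ 29.7 °C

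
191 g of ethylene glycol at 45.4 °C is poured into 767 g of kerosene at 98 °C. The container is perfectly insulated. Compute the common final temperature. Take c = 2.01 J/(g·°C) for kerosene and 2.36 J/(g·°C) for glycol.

T_f ≈ 86.1 °C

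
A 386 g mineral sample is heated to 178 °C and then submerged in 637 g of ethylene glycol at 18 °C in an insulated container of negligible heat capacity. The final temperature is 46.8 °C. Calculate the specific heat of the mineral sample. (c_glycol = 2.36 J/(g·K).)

Energy conservation, ΣQ = 0:
386·c·(46.8 − 178) + 637·2.36·(46.8 − 18) = 0
-50643 c = -43296
c = -43296/-50643 ≈ 0.8549 J/(g·K)

c ≈ 0.855 J/(g·K)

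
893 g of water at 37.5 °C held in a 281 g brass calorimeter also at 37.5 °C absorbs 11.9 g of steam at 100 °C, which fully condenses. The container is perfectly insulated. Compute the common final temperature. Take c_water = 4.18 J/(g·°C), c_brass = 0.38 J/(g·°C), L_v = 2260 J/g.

Energy balance with sensible and latent terms:
condense steam: −11.9·2260 = −26894; condensate cools 100→T: 11.9·4.18·(T − 100) = 49.74(T − 100); original water: 3732.7(T − 37.5); cup: 106.78(T − 37.5)
3889.3 T = 26894 + 4974.2 + 143982 = 175850
T ≈ 45.21 °C, under the boiling point, so the assumption holds.

T_f ≈ 45.2 °C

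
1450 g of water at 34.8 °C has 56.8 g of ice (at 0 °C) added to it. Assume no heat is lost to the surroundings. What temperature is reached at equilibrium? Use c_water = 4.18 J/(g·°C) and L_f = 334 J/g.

T_f ≈ 30.5 °C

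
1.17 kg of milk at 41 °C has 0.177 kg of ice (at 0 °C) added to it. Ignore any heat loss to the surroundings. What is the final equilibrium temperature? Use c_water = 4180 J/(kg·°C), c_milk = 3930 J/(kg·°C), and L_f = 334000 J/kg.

T_f ≈ 24.2 °C

Energy balance with sensible and latent terms:
fusion: m_ice L_f = 0.177×334000 = 59118
  warm the meltwater: 739.86 T
  milk: 4598.1(T − 41)
5338 T = 188522 − 59118 = 129404
T ≈ 24.24 °C — above 0 °C, consistent with complete melting.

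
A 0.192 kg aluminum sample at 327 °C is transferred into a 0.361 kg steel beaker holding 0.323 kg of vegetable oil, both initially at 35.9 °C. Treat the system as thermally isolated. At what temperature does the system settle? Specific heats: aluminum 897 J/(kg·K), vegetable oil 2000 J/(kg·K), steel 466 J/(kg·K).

Taking heat into each body as positive, Σ m c ΔT = 0:
0.192×897×(T − 327) + 0.323×2000×(T − 35.9) + 0.361×466×(T − 35.9) = 0
172.22(T − 327) + 646(T − 35.9) + 168.23(T − 35.9) = 0
986.45 T = 85548
T ≈ 86.72 °C

T_f ≈ 86.7 °C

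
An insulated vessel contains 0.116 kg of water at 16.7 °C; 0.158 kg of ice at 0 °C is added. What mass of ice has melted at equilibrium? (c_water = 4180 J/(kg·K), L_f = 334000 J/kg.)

m_melted ≈ 0.0242 kg

Heat available from the water dropping to 0 °C: 0.116×4180×16.7 = 8097.5 J.
Melting all 0.158 kg of ice would need 0.158×334000 = 52772 J.
That's not enough to melt it all — equilibrium is at 0 °C with ice remaining.
Mass melted = 8097.5/334000 ≈ 0.02424 kg.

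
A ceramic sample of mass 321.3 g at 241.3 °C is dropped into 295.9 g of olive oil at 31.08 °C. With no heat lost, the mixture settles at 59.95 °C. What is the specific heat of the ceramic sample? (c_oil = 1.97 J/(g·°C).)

c ≈ 0.289 J/(g·°C)

Setting the total heat transfer to zero:
321.3×c×(59.95 − 241.3) + 295.9×1.97×(59.95 − 31.08) = 0
-58268 c = -16829
c = -16829/-58268 ≈ 0.2888 J/(g·°C)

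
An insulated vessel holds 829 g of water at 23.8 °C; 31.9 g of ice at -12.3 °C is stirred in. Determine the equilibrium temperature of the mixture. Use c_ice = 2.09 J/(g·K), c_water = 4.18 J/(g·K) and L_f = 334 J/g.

T_f ≈ 19.7 °C

Setting the total heat transfer to zero:
ice -12.3→0 °C: 31.9·2.09·12.3 = 820.05; latent heat to melt: 31.9·334 = 10655; warm the meltwater: 133.34 T; water: 3465.2(T − 23.8)
3598.6 T = 82472 − 11475 = 70998
T ≈ 19.73 °C — above 0 °C, consistent with complete melting.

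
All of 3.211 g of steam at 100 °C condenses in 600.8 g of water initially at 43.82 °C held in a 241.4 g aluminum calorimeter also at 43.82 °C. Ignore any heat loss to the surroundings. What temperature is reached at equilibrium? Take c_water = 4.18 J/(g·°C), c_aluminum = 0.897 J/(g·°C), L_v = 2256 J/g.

Taking heat into each body as positive, Σ m c ΔT = 0:
condense steam: −3.211×2256 = −7244; condensed water 100 °C→T: 13.42(T − 100); original water: 2511.3(T − 43.82); aluminum cup: 241.4×0.897×(T − 43.82) = 216.54(T − 43.82)
2741.3 T = 7244 + 1342.2 + 119536 = 128122
T ≈ 46.74 °C, under the boiling point, so the assumption holds.

T_f ≈ 46.7 °C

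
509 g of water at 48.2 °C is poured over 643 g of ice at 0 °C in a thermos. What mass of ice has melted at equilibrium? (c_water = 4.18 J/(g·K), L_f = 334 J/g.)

m_melted ≈ 307 g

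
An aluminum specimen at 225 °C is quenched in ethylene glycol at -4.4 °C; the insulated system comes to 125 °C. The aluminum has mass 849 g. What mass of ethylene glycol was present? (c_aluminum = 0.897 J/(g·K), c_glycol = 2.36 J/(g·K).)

m ≈ 249 g

Let T be the final temperature. ΣQ_i = 0:
849·0.897·(125 − 225) + m·2.36·(125 − (-4.4)) = 0
305.38 m = 76155
m = 76155/305.38 ≈ 249.4 g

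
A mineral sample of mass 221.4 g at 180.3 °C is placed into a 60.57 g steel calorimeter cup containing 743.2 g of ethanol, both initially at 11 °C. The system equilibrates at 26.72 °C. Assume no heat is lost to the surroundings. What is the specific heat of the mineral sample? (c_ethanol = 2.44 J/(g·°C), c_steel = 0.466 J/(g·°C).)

c ≈ 0.851 J/(g·°C)

Heat gained plus heat lost sum to zero:
221.4·c·(26.72 − 180.3) + 743.2·2.44·(26.72 − 11) + 60.57·0.466·(26.72 − 11) = 0
-34003 c = -28950
c = -28950/-34003 ≈ 0.8514 J/(g·°C)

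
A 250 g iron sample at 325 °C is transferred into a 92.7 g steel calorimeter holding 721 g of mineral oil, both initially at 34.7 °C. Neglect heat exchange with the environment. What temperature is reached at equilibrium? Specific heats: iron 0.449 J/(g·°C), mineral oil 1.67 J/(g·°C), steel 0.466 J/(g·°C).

T_f ≈ 58.7 °C

Let T be the final temperature. ΣQ_i = 0:
250×0.449×(T − 325) + 721×1.67×(T − 34.7) + 92.7×0.466×(T − 34.7) = 0
112.25(T − 325) + 1204.1(T − 34.7) + 43.2(T − 34.7) = 0
(112.25 + 1204.1 + 43.2) T = 112.25×325 + 1204.1×34.7 + 43.2×34.7
T = 79761 / 1359.5 = 58.7 °C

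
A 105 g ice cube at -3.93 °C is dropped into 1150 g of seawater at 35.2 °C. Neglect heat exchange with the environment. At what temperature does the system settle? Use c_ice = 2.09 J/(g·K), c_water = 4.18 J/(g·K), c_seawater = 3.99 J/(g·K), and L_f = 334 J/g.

T_f ≈ 25.0 °C

Let T be the final temperature. ΣQ_i = 0:
ice -3.93→0 °C: 105×2.09×3.93 = 862.44; latent heat to melt: 105×334 = 35070; meltwater 0→T: 105×4.18×T = 438.9 T; seawater cools: 1150×3.99×(T − 35.2) = 4588.5(T − 35.2)
5027.4 T = 161515 − 35932 = 125583
T ≈ 24.98 °C — above 0 °C, consistent with complete melting.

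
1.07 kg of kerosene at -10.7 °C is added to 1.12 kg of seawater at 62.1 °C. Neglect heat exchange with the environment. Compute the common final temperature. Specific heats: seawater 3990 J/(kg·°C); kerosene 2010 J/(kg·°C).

T_f ≈ 38.4 °C

Let T be the final temperature. ΣQ_i = 0:
1.12×3990×(T − 62.1) + 1.07×2010×(T − (-10.7)) = 0
(4468.8 + 2150.7) T = 4468.8×62.1 + 2150.7×(-10.7)
T ≈ 38.45 °C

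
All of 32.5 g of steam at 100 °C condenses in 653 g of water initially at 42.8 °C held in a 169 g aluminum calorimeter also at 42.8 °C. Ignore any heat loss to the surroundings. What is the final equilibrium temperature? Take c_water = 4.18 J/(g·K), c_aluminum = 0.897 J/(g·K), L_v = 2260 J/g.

T_f ≈ 69.7 °C

Net heat exchanged in the isolated system is zero:
steam→water at 100 °C releases m L_v = 32.5×2260 = 73450
  condensate cools 100→T: 32.5×4.18×(T − 100) = 135.85(T − 100)
  water warms: 653×4.18×(T − 42.8) = 2729.5(T − 42.8)
  aluminum cup: 169×0.897×(T − 42.8) = 151.59(T − 42.8)
3017 T = 73450 + 13585 + 123312 = 210347
T ≈ 69.72 °C (< 100 °C, so full condensation is consistent).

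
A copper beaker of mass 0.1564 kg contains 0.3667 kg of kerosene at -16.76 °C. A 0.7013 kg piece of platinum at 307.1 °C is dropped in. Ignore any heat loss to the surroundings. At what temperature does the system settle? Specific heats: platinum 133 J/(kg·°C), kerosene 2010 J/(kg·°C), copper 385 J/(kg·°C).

T_f ≈ 17.2 °C

Let T be the final temperature. ΣQ_i = 0:
0.7013×133×(T − 307.1) + 0.3667×2010×(T − (-16.76)) + 0.1564×385×(T − (-16.76)) = 0
93.27(T − 307.1) + 737.07(T − (-16.76)) + 60.21(T − (-16.76)) = 0
(93.27 + 737.07 + 60.21) T = 93.27×307.1 + 737.07×(-16.76) + 60.21×(-16.76)
T = 15282 / 890.55 = 17.2 °C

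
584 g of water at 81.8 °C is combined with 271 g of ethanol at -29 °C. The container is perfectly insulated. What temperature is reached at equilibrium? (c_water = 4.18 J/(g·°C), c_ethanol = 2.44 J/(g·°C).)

T_f ≈ 58.2 °C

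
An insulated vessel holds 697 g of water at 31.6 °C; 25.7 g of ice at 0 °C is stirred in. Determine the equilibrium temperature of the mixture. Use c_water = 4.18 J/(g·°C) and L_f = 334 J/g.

T_f ≈ 27.6 °C

Conservation of energy gives ΣQ = 0:
latent heat to melt: 25.7×334 = 8583.8
  warm the meltwater: 107.43 T
  water: 2913.5(T − 31.6)
3020.9 T = 92065 − 8583.8 = 83482
T ≈ 27.63 °C — above 0 °C, consistent with complete melting.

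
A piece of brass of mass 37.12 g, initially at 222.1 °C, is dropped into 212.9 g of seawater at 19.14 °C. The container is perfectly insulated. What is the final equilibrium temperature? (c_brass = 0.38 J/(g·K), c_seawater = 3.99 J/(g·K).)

Conservation of energy gives ΣQ = 0:
37.12×0.38×(T − 222.1) + 212.9×3.99×(T − 19.14) = 0
14.11(T − 222.1) + 849.47(T − 19.14) = 0
(14.11 + 849.47) T = 14.11×222.1 + 849.47×19.14
T = 19392/863.58 ≈ 22.46 °C

T_f ≈ 22.5 °C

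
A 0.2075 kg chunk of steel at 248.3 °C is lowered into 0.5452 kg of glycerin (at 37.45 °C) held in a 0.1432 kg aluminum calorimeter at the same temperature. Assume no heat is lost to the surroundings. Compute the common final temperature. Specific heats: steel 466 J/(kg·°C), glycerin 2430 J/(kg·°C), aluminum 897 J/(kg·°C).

Net heat exchanged in the isolated system is zero:
0.2075*466*(T − 248.3) + 0.5452*2430*(T − 37.45) + 0.1432*897*(T − 37.45) = 0
96.69(T − 248.3) + 1324.8(T − 37.45) + 128.45(T − 37.45) = 0
(96.69 + 1324.8 + 128.45) T = 96.69*248.3 + 1324.8*37.45 + 128.45*37.45
T ≈ 50.60 °C

T_f ≈ 50.6 °C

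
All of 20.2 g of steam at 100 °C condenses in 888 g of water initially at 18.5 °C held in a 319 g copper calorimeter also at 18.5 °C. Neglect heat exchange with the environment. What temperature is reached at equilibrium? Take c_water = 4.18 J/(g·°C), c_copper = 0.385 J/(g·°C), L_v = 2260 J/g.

Energy conservation, ΣQ = 0:
steam→water at 100 °C releases m L_v = 20.2·2260 = 45652; condensed water 100 °C→T: 84.44(T − 100); water warms: 888·4.18·(T − 18.5) = 3711.8(T − 18.5); cup: 122.81(T − 18.5)
3919.1 T = 45652 + 8443.6 + 70941 = 125037
T ≈ 31.90 °C — below 100 °C, confirming all the steam condensed.

T_f ≈ 31.9 °C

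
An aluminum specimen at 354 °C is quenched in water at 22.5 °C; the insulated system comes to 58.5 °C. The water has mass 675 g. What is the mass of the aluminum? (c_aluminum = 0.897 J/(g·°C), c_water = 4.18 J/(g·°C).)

Heat lost by the aluminum = heat gained by the water:
m×0.897×(354 − 58.5) = 675×4.18×(58.5 − 22.5)
265.06 m = 101574  ⇒  m ≈ 383.2 g

m ≈ 383 g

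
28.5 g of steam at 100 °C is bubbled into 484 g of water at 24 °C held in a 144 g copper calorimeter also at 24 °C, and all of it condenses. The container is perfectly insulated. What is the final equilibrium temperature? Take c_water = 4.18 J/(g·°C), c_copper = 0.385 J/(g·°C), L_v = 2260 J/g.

T_f ≈ 57.4 °C

Heat gained plus heat lost sum to zero:
latent heat released on condensation: 28.5·2260 = 64410
  condensed water 100 °C→T: 119.13(T − 100)
  original water: 2023.1(T − 24)
  cup: 55.44(T − 24)
2197.7 T = 64410 + 11913 + 49885 = 126208
T ≈ 57.43 °C (< 100 °C, so full condensation is consistent).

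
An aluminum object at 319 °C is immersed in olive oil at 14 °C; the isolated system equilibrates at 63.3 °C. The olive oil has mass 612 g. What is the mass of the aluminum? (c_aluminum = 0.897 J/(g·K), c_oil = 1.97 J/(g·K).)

|Q_aluminum| = |Q_oil|:
m×0.897×(319 − 63.3) = 612×1.97×(63.3 − 14)
229.36 m = 59438  ⇒  m ≈ 259.1 g

m ≈ 259 g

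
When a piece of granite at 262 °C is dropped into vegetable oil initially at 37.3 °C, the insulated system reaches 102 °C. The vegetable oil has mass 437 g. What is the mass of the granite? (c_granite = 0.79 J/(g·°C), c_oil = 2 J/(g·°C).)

m ≈ 447 g

Heat lost by the granite = heat gained by the oil:
m×0.79×(262 − 102) = 437×2×(102 − 37.3)
126.4 m = 56548  ⇒  m ≈ 447.4 g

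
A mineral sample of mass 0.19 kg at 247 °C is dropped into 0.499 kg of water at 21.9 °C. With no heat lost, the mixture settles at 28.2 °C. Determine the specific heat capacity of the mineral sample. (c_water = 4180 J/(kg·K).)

c ≈ 316 J/(kg·K)

Taking heat into each body as positive, Σ m c ΔT = 0:
0.19·c·(28.2 − 247) + 0.499·4180·(28.2 − 21.9) = 0
-41.57 c = -13141
c = -13141/-41.57 ≈ 316.1 J/(kg·K)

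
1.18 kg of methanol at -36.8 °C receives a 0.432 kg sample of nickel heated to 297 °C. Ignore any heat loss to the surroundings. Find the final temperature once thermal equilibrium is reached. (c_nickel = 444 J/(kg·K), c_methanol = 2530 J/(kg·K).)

T_f ≈ -16.6 °C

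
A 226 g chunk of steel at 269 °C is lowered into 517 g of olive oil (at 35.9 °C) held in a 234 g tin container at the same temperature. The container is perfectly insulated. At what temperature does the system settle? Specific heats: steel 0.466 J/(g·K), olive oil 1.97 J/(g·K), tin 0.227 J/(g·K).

Energy conservation, ΣQ = 0:
226·0.466·(T − 269) + 517·1.97·(T − 35.9) + 234·0.227·(T − 35.9) = 0
105.32(T − 269) + 1018.5(T − 35.9) + 53.12(T − 35.9) = 0
(105.32 + 1018.5 + 53.12) T = 105.32·269 + 1018.5·35.9 + 53.12·35.9
T ≈ 56.76 °C

T_f ≈ 56.8 °C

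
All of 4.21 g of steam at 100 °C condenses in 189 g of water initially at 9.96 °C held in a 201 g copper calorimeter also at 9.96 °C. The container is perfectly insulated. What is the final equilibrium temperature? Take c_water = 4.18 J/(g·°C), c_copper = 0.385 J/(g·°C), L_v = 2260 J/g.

T_f ≈ 22.5 °C

Taking heat into each body as positive, Σ m c ΔT = 0:
latent heat released on condensation: 4.21×2260 = 9514.6
  condensed water 100 °C→T: 17.6(T − 100)
  water warms: 189×4.18×(T − 9.96) = 790.02(T − 9.96)
  copper cup: 201×0.385×(T − 9.96) = 77.39(T − 9.96)
885 T = 9514.6 + 1759.8 + 8639.4 = 19914
T ≈ 22.50 °C, under the boiling point, so the assumption holds.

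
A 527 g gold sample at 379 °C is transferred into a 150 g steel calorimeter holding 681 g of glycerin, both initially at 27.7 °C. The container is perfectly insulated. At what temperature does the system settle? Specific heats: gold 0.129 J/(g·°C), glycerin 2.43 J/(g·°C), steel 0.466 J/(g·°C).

T_f is the heat-capacity-weighted average of the initial temperatures:
T_f = (67.98*379 + 1654.8*27.7 + 69.9*27.7) / (67.98 + 1654.8 + 69.9)
    = 73541 / 1792.7 ≈ 41.02 °C

T_f ≈ 41.0 °C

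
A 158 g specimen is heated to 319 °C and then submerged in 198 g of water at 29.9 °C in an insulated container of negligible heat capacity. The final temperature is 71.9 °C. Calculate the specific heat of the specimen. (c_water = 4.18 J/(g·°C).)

c ≈ 0.89 J/(g·°C)

Heat lost by the specimen = heat gained by the water:
158·c·(319 − 71.9) = 198·4.18·(71.9 − 29.9)
39042 c = 34761  ⇒  c ≈ 0.8904 J/(g·°C)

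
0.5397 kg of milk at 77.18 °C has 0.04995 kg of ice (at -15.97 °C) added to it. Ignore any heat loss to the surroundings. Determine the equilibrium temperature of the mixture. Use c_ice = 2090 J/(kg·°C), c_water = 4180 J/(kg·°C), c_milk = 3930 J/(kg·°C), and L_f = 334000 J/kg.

Energy conservation, ΣQ = 0:
warm ice to 0 °C: 0.04995·2090·(0 − (-15.97)) = 1667.2
  latent heat to melt: 0.04995·334000 = 16683
  warm the meltwater: 208.79 T
  milk: 2121(T − 77.18)
2329.8 T = 163700 − 18350 = 145350
T ≈ 62.39 °C. Since T > 0 °C, the all-ice-melts assumption holds.

T_f ≈ 62.4 °C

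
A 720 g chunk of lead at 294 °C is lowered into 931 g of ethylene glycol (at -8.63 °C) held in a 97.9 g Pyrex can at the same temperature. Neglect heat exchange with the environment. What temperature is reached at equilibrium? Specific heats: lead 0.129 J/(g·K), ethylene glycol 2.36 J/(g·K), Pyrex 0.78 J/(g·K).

T_f ≈ 3.2 °C

With ΣQ=0 the equilibrium temperature is the m·c-weighted mean:
T_f = (92.88×294 + 2197.2×(-8.63) + 76.36×(-8.63)) / (92.88 + 2197.2 + 76.36)
    = 7686.2 / 2366.4 ≈ 3.25 °C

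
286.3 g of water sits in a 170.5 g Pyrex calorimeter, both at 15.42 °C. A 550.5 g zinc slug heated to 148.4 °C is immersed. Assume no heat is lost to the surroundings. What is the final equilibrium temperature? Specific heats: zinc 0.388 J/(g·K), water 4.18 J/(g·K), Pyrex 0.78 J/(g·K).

T_f ≈ 33.8 °C

Let T be the final temperature. ΣQ_i = 0:
550.5*0.388*(T − 148.4) + 286.3*4.18*(T − 15.42) + 170.5*0.78*(T − 15.42) = 0
213.59(T − 148.4) + 1196.7(T − 15.42) + 132.99(T − 15.42) = 0
1543.3 T = 52202
T = 52202 / 1543.3 = 33.8 °C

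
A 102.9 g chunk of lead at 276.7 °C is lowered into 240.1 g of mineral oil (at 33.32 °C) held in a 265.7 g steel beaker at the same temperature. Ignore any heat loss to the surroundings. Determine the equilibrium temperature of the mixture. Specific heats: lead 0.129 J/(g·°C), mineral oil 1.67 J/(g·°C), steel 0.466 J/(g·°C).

With ΣQ=0 the equilibrium temperature is the m·c-weighted mean:
T_f = (13.27·276.7 + 400.97·33.32 + 123.82·33.32) / (13.27 + 400.97 + 123.82)
    = 21159 / 538.06 ≈ 39.32 °C

T_f ≈ 39.3 °C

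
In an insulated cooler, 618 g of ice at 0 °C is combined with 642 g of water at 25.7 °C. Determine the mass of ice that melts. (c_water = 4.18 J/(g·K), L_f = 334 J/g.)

m_melted ≈ 206 g

Heat available from the water dropping to 0 °C: 642×4.18×25.7 = 68967 J.
Fully melting the ice requires m_ice L_f = 618×334 = 206412 J.
68967 J < 206412 J, so only part of the ice melts and the system sits at 0 °C.
Mass melted = 68967/334 ≈ 206.5 g.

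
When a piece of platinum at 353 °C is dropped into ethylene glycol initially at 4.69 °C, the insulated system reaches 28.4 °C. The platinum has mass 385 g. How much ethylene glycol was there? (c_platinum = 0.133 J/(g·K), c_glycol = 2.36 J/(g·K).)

m ≈ 297 g

Heat lost by the platinum = heat gained by the glycol:
385·0.133·(353 − 28.4) = m·2.36·(28.4 − 4.69)
55.96 m = 16621  ⇒  m ≈ 297 g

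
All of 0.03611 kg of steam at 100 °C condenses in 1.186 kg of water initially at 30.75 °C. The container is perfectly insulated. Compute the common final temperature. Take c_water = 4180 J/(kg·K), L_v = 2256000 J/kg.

T_f ≈ 48.7 °C

Net heat exchanged in the isolated system is zero:
latent heat released on condensation: 0.03611×2256000 = 81464
  condensed water 100 °C→T: 150.94(T − 100)
  water warms: 1.186×4180×(T − 30.75) = 4957.5(T − 30.75)
5108.4 T = 81464 + 15094 + 152443 = 249001
T ≈ 48.74 °C (< 100 °C, so full condensation is consistent).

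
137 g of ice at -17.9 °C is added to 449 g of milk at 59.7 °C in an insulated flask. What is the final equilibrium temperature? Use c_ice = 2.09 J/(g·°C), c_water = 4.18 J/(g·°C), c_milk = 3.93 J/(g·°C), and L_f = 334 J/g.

T_f ≈ 23.3 °C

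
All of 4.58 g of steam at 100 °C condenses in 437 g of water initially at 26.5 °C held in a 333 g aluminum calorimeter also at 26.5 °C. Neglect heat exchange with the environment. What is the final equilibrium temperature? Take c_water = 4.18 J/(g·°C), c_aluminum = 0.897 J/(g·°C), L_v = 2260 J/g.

Sum of m c ΔT and latent-heat terms is zero:
condense steam: −4.58×2260 = −10351; condensed water 100 °C→T: 19.14(T − 100); water warms: 437×4.18×(T − 26.5) = 1826.7(T − 26.5); aluminum cup: 333×0.897×(T − 26.5) = 298.7(T − 26.5)
2144.5 T = 10351 + 1914.4 + 56322 = 68587
T ≈ 31.98 °C (< 100 °C, so full condensation is consistent).

T_f ≈ 32.0 °C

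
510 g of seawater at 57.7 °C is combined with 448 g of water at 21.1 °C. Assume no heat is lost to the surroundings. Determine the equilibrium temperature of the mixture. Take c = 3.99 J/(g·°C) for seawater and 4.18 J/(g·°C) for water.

T_f ≈ 40.2 °C

Heat gained plus heat lost sum to zero:
510·3.99·(T − 57.7) + 448·4.18·(T − 21.1) = 0
2034.9(T − 57.7) + 1872.6(T − 21.1) = 0
(2034.9 + 1872.6) T = 2034.9·57.7 + 1872.6·21.1
T = 156926/3907.5 ≈ 40.16 °C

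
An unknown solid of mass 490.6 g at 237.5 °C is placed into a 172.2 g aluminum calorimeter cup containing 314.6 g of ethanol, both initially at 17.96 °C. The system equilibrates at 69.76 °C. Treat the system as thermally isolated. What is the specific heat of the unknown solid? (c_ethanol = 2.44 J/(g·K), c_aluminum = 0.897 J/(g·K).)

Energy conservation, ΣQ = 0:
490.6×c×(69.76 − 237.5) + 314.6×2.44×(69.76 − 17.96) + 172.2×0.897×(69.76 − 17.96) = 0
-82293 c = -47764
c = -47764/-82293 ≈ 0.5804 J/(g·K)

c ≈ 0.58 J/(g·K)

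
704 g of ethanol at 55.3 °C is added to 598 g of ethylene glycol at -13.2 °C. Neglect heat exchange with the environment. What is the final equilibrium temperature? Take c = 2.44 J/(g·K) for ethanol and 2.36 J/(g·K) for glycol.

Conservation of energy gives ΣQ = 0:
704·2.44·(T − 55.3) + 598·2.36·(T − (-13.2)) = 0
3129 T = 76363
T = 76363/3129 ≈ 24.40 °C

T_f ≈ 24.4 °C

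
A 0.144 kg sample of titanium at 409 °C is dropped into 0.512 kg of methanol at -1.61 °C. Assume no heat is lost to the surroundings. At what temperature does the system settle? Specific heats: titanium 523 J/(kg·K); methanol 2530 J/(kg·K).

T_f ≈ 21.0 °C

|Q_titanium| = |Q_methanol|:
0.144·523·(409 − T) = 0.512·2530·(T − (-1.61))
75.31(409 − T) = 1295.4(T − (-1.61))
1370.7 T = 28717  ⇒  T ≈ 20.95 °C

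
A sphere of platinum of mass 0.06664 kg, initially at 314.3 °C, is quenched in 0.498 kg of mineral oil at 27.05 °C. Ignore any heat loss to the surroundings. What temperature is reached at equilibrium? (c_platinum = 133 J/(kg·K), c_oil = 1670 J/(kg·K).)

T_f ≈ 30.1 °C

Let T be the final temperature. ΣQ_i = 0:
0.06664×133×(T − 314.3) + 0.498×1670×(T − 27.05) = 0
840.52 T = 25282
T = 25282 / 840.52 = 30.1 °C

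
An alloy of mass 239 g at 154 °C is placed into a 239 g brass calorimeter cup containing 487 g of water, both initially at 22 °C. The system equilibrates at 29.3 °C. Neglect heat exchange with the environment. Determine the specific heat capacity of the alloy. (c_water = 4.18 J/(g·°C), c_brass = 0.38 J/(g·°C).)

c ≈ 0.521 J/(g·°C)

Net heat exchanged in the isolated system is zero:
239·c·(29.3 − 154) + 487·4.18·(29.3 − 22) + 239·0.38·(29.3 − 22) = 0
-29803 c = -15523
c = -15523/-29803 ≈ 0.5209 J/(g·°C)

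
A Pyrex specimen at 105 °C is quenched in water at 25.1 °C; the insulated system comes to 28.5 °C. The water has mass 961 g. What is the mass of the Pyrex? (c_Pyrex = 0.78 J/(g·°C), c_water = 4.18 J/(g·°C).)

m ≈ 229 g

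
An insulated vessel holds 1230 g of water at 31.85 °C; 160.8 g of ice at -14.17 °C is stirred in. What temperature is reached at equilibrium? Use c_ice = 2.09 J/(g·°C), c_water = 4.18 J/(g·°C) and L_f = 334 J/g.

T_f ≈ 18.1 °C

Heat gained plus heat lost sum to zero:
warm ice to 0 °C: 160.8×2.09×(0 − (-14.17)) = 4762.1; melt ice: 160.8×334 = 53707; warm the meltwater: 672.14 T; water: 5141.4(T − 31.85)
5813.5 T = 163754 − 58469 = 105284
T ≈ 18.11 °C — above 0 °C, consistent with complete melting.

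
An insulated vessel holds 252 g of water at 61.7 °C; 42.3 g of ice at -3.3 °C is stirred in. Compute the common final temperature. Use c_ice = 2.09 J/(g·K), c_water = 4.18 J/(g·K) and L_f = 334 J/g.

Energy conservation, ΣQ = 0:
warm ice to 0 °C: 42.3·2.09·(0 − (-3.3)) = 291.74; latent heat to melt: 42.3·334 = 14128; meltwater 0→T: 42.3·4.18·T = 176.81 T; water: 1053.4(T − 61.7)
1230.2 T = 64992 − 14420 = 50572
T ≈ 41.11 °C. Since T > 0 °C, the all-ice-melts assumption holds.

T_f ≈ 41.1 °C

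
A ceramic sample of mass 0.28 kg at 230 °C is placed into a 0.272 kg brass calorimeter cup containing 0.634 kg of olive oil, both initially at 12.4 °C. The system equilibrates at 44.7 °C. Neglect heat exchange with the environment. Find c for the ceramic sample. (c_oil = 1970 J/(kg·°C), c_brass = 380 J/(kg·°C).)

c ≈ 842 J/(kg·°C)

Let T be the final temperature. ΣQ_i = 0:
0.28·c·(44.7 − 230) + 0.634·1970·(44.7 − 12.4) + 0.272·380·(44.7 − 12.4) = 0
-51.88 c = -43681
c = -43681/-51.88 ≈ 841.9 J/(kg·°C)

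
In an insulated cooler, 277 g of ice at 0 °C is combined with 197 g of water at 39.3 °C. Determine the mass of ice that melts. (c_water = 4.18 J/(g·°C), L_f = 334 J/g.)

m_melted ≈ 96.9 g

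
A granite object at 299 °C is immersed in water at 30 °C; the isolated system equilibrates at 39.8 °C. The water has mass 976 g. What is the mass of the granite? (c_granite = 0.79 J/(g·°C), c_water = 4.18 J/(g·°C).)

Energy conservation, ΣQ = 0:
m×0.79×(39.8 − 299) + 976×4.18×(39.8 − 30) = 0
-204.77 m = -39981
m = -39981/-204.77 ≈ 195.2 g

m ≈ 195 g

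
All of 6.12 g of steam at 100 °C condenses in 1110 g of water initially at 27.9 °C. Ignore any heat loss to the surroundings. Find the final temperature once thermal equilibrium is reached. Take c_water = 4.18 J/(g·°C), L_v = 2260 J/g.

T_f ≈ 31.3 °C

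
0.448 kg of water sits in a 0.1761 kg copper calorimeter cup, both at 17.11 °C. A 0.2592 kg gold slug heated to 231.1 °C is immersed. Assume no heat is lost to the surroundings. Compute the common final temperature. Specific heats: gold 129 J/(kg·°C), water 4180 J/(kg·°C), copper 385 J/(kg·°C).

Net heat exchanged in the isolated system is zero:
0.2592*129*(T − 231.1) + 0.448*4180*(T − 17.11) + 0.1761*385*(T − 17.11) = 0
1973.9 T = 40928
T ≈ 20.73 °C

T_f ≈ 20.7 °C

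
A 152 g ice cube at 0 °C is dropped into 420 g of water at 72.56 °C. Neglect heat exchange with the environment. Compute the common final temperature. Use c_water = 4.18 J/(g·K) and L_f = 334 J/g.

Net heat exchanged in the isolated system is zero:
melt ice: 152·334 = 50768; meltwater 0→T: 152·4.18·T = 635.36 T; water cools: 420·4.18·(T − 72.56) = 1755.6(T − 72.56)
2391 T = 127386 − 50768 = 76618
T ≈ 32.05 °C. Since T > 0 °C, the all-ice-melts assumption holds.

T_f ≈ 32.0 °C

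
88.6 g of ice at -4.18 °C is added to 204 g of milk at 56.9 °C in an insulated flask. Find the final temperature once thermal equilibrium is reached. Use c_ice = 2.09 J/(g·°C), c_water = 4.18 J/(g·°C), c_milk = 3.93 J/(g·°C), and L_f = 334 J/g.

Taking heat into each body as positive, Σ m c ΔT = 0:
warm ice to 0 °C: 88.6·2.09·(0 − (-4.18)) = 774.03
  fusion: m_ice L_f = 88.6·334 = 29592
  warm the meltwater: 370.35 T
  milk: 801.72(T − 56.9)
1172.1 T = 45618 − 30366 = 15251
T ≈ 13.01 °C. Since T > 0 °C, the all-ice-melts assumption holds.

T_f ≈ 13.0 °C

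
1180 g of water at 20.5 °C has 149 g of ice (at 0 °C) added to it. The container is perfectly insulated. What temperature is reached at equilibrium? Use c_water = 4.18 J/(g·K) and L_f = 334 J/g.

Net heat exchanged in the isolated system is zero:
fusion: m_ice L_f = 149×334 = 49766
  meltwater 0→T: 149×4.18×T = 622.82 T
  water cools: 1180×4.18×(T − 20.5) = 4932.4(T − 20.5)
5555.2 T = 101114 − 49766 = 51348
T ≈ 9.24 °C. Since T > 0 °C, the all-ice-melts assumption holds.

T_f ≈ 9.2 °C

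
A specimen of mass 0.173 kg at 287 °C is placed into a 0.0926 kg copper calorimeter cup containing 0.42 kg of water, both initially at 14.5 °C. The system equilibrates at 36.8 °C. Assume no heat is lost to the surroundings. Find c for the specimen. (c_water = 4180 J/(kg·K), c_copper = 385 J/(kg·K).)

c ≈ 923 J/(kg·K)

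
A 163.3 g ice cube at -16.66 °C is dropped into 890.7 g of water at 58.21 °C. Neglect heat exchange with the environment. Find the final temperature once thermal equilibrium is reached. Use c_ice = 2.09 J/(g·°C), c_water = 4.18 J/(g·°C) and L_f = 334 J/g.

Net heat exchanged in the isolated system is zero:
ice -16.66→0 °C: 163.3×2.09×16.66 = 5686; melt ice: 163.3×334 = 54542; meltwater 0→T: 163.3×4.18×T = 682.59 T; water cools: 890.7×4.18×(T − 58.21) = 3723.1(T − 58.21)
4405.7 T = 216723 − 60228 = 156495
T ≈ 35.52 °C. Since T > 0 °C, the all-ice-melts assumption holds.

T_f ≈ 35.5 °C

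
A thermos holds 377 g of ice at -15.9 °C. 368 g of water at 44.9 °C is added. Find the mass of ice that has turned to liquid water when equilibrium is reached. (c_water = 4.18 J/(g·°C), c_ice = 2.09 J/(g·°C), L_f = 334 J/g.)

m_melted ≈ 169 g

Heat available from the water dropping to 0 °C: 368·4.18·44.9 = 69067 J.
Of that, 377·2.09·15.9 = 12528 J goes to bring the ice to 0 °C, leaving 56539 J.
Fully melting the ice requires m_ice L_f = 377·334 = 125918 J.
56539 J < 125918 J, so only part of the ice melts and the system sits at 0 °C.
Mass melted = 56539/334 ≈ 169.3 g.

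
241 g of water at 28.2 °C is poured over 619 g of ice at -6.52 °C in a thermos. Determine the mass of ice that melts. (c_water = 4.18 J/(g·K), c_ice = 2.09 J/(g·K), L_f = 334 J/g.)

Heat available from the water dropping to 0 °C: 241×4.18×28.2 = 28408 J.
Of that, 619×2.09×6.52 = 8435 J goes to bring the ice to 0 °C, leaving 19973 J.
To melt every bit of ice: 619×334 = 206746 J.
That's not enough to melt it all — equilibrium is at 0 °C with ice remaining.
m_melt = 19973 / L_f = 59.8 g.

m_melted ≈ 59.8 g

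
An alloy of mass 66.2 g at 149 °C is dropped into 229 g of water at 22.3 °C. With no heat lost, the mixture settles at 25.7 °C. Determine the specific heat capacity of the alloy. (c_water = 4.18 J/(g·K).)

c ≈ 0.399 J/(g·K)

Energy conservation, ΣQ = 0:
66.2·c·(25.7 − 149) + 229·4.18·(25.7 − 22.3) = 0
-8162.5 c = -3254.5
c = -3254.5/-8162.5 ≈ 0.3987 J/(g·K)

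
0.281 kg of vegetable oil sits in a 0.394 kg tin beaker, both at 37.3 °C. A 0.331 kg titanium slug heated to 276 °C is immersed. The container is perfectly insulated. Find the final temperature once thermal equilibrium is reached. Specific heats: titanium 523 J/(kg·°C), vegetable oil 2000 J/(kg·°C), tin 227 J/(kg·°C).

T_f ≈ 87.4 °C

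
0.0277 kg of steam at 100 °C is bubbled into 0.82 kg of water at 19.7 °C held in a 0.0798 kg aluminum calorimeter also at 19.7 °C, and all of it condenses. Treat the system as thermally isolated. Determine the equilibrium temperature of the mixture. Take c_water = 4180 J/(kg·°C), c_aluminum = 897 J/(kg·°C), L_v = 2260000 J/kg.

T_f ≈ 39.6 °C

Taking heat into each body as positive, Σ m c ΔT = 0:
latent heat released on condensation: 0.0277×2260000 = 62602
  condensed water 100 °C→T: 115.79(T − 100)
  water warms: 0.82×4180×(T − 19.7) = 3427.6(T − 19.7)
  cup: 71.58(T − 19.7)
3615 T = 62602 + 11579 + 68934 = 143114
T ≈ 39.59 °C, under the boiling point, so the assumption holds.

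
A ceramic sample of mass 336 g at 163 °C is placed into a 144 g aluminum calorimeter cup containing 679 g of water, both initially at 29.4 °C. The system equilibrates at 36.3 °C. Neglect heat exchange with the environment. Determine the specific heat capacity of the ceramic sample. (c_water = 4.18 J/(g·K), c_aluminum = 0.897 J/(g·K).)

Let T be the final temperature. ΣQ_i = 0:
336·c·(36.3 − 163) + 679·4.18·(36.3 − 29.4) + 144·0.897·(36.3 − 29.4) = 0
-42571 c = -20475
c = -20475/-42571 ≈ 0.481 J/(g·K)

c ≈ 0.481 J/(g·K)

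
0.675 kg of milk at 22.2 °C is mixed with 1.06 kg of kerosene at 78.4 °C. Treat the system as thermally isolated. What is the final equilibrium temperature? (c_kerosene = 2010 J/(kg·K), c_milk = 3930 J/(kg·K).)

T_f ≈ 47.2 °C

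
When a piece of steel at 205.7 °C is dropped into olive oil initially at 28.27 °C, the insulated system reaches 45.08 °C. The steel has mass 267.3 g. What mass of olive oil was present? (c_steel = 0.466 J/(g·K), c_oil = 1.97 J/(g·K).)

m ≈ 604 g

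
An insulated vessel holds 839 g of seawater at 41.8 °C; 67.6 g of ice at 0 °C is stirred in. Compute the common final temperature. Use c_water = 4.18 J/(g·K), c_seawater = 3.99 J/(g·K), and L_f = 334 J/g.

T_f ≈ 32.3 °C

Setting the total heat transfer to zero:
melt ice: 67.6×334 = 22578; meltwater 0→T: 67.6×4.18×T = 282.57 T; seawater cools: 839×3.99×(T − 41.8) = 3347.6(T − 41.8)
3630.2 T = 139930 − 22578 = 117352
T ≈ 32.33 °C — above 0 °C, consistent with complete melting.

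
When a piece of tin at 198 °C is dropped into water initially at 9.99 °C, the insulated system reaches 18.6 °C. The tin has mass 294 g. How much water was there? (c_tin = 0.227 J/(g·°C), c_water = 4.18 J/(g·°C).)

Energy conservation, ΣQ = 0:
294×0.227×(18.6 − 198) + m×4.18×(18.6 − 9.99) = 0
35.99 m = 11973
m = 11973/35.99 ≈ 332.7 g

m ≈ 333 g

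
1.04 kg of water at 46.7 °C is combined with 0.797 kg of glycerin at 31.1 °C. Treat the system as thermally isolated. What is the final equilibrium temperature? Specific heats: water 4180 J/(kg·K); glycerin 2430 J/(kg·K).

T_f ≈ 41.9 °C

Set heat shed by the hot body equal to heat absorbed by the cold body:
1.04·4180·(46.7 − T) = 0.797·2430·(T − 31.1)
4347.2(46.7 − T) = 1936.7(T − 31.1)
6283.9 T = 263246  ⇒  T ≈ 41.89 °C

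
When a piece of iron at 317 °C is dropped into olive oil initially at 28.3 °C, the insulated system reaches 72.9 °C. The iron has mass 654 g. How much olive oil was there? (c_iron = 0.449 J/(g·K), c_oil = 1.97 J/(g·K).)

Heat lost by the iron = heat gained by the oil:
654·0.449·(317 − 72.9) = m·1.97·(72.9 − 28.3)
87.86 m = 71679  ⇒  m ≈ 815.8 g

m ≈ 816 g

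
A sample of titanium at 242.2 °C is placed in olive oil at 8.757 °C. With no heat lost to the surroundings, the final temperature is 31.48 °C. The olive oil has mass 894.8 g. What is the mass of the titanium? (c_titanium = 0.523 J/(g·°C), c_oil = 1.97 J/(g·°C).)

|Q_titanium| = |Q_oil|:
m·0.523·(242.2 − 31.48) = 894.8·1.97·(31.48 − 8.757)
110.21 m = 40055  ⇒  m ≈ 363.5 g

m ≈ 363 g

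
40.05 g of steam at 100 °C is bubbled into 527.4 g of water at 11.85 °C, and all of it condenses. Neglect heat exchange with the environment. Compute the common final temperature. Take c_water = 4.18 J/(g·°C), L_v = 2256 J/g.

Heat gained plus heat lost sum to zero:
condense steam: −40.05×2256 = −90353; condensed water 100 °C→T: 167.41(T − 100); original water: 2204.5(T − 11.85)
2371.9 T = 90353 + 16741 + 26124 = 133217
T ≈ 56.16 °C — below 100 °C, confirming all the steam condensed.

T_f ≈ 56.2 °C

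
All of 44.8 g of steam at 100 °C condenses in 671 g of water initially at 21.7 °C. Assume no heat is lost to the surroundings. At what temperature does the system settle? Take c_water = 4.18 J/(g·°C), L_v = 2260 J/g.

Energy balance with sensible and latent terms:
condense steam: −44.8×2260 = −101248; condensed water 100 °C→T: 187.26(T − 100); original water: 2804.8(T − 21.7)
2992 T = 101248 + 18726 + 60864 = 180838
T ≈ 60.44 °C — below 100 °C, confirming all the steam condensed.

T_f ≈ 60.4 °C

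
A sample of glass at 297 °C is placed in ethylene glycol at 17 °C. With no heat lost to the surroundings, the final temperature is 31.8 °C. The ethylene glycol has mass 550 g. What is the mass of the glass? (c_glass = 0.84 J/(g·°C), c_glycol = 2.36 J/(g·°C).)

Conservation of energy gives ΣQ = 0:
m×0.84×(31.8 − 297) + 550×2.36×(31.8 − 17) = 0
-222.77 m = -19210
m = -19210/-222.77 ≈ 86.24 g

m ≈ 86.2 g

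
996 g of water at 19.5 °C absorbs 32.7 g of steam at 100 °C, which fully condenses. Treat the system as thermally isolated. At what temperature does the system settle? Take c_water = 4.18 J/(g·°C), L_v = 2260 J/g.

Energy conservation, ΣQ = 0:
condense steam: −32.7×2260 = −73902; condensate cools 100→T: 32.7×4.18×(T − 100) = 136.69(T − 100); water warms: 996×4.18×(T − 19.5) = 4163.3(T − 19.5)
4300 T = 73902 + 13669 + 81184 = 168755
T ≈ 39.25 °C (< 100 °C, so full condensation is consistent).

T_f ≈ 39.2 °C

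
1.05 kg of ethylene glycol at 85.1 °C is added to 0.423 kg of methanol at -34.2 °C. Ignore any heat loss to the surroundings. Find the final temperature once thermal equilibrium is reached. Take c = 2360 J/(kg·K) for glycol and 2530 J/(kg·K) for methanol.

T_f ≈ 49.1 °C

T_f = Σ m_i c_i T_i / Σ m_i c_i:
T_f = (2478×85.1 + 1070.2×(-34.2)) / (2478 + 1070.2)
    = 174277 / 3548.2 ≈ 49.12 °C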